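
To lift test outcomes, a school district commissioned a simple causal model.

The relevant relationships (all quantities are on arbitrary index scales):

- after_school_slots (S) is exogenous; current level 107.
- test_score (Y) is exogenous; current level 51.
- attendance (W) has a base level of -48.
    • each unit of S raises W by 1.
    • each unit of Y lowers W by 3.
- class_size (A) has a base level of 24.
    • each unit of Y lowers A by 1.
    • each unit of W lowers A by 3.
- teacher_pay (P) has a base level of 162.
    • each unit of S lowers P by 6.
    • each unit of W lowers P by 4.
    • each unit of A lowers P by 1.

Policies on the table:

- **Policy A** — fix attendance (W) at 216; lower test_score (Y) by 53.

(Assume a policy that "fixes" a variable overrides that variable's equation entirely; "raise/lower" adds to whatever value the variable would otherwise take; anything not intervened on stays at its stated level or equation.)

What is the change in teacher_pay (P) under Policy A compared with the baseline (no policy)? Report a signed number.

-363

Baseline:
  S = 107
  Y = 51
  W = -48 + 107 − 3·51 = -94
  A = 24 − 51 − 3·(-94) = 255
  P = 162 − 6·107 − 4·(-94) − 255 = -359
Policy A (W := 216, Y − 53):
  S = 107
  Y = 51 − 53 = -2
  W = 216
  A = 24 − (-2) − 3·216 = -622
  P = 162 − 6·107 − 4·216 − (-622) = -722
Change in P: -722 − (-359) = -363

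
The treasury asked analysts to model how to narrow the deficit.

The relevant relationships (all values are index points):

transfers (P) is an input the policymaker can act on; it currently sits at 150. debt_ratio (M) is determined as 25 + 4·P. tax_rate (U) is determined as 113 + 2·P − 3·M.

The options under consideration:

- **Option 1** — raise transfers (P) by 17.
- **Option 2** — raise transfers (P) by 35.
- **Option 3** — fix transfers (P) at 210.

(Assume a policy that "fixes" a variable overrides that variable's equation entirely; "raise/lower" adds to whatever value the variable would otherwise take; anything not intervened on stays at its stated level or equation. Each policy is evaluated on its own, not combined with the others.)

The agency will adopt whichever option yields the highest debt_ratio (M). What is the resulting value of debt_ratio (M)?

865

Option 1 (P + 17):
  P = 150 + 17 = 167
  M = 25 + 4·167 = 693
Option 2 (P + 35):
  P = 150 + 35 = 185
  M = 25 + 4·185 = 765
Option 3 (P := 210):
  P = 210
  M = 25 + 4·210 = 865
Comparing — Option 1: M=693, Option 2: M=765, Option 3: M=865. Highest is 865 (Option 3).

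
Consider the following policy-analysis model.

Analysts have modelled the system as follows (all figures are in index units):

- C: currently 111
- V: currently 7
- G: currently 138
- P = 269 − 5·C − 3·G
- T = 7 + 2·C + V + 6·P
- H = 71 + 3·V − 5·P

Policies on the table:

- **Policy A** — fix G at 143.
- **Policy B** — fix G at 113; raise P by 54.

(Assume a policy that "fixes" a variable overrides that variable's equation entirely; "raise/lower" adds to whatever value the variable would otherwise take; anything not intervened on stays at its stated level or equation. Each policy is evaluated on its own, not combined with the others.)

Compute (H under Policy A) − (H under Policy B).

720

Policy A (G := 143):
  C = 111
  V = 7
  G = 143
  P = 269 − 5·111 − 3·143 = -715
  H = 71 + 3·7 − 5·(-715) = 3667
Policy B (G := 113, P + 54):
  C = 111
  V = 7
  G = 113
  P = 269 − 5·111 − 3·113 (+54 from intervention) = -571
  H = 71 + 3·7 − 5·(-571) = 2947
H: 3667 − 2947 = 720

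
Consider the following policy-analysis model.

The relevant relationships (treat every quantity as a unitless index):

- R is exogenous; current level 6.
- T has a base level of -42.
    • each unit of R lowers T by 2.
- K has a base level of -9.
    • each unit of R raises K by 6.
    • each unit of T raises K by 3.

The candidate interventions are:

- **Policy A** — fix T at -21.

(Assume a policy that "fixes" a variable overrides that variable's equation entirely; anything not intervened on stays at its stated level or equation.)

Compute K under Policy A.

-36

Policy A (T := -21):
  R = 6
  T = -21
  K = -9 + 6·6 + 3·(-21) = -36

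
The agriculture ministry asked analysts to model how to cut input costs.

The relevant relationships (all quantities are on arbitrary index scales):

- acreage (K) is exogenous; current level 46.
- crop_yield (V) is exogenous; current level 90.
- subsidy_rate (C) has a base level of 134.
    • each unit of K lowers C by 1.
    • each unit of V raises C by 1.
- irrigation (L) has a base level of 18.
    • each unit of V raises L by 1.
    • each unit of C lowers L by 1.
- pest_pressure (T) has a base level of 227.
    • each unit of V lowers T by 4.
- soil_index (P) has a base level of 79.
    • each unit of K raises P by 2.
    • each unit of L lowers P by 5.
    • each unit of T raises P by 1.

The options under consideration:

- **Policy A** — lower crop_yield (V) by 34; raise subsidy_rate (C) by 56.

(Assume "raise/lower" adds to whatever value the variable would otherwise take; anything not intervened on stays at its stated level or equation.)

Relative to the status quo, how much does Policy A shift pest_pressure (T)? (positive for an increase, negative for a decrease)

Baseline:
  V = 90
  T = 227 − 4·90 = -133
Policy A (V − 34, C + 56):
  V = 90 − 34 = 56
  T = 227 − 4·56 = 3
Change in T: 3 − (-133) = 136

136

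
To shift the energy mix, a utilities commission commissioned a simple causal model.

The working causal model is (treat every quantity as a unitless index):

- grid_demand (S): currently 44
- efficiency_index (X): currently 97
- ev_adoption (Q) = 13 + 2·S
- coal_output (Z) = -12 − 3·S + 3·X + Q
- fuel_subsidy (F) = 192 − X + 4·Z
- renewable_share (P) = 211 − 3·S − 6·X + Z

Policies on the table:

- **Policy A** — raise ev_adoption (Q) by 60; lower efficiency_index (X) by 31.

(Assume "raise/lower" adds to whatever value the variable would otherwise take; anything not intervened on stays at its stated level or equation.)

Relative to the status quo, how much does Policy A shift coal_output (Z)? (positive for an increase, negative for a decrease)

-33

Baseline:
  S = 44
  X = 97
  Q = 13 + 2·44 = 101
  Z = -12 − 3·44 + 3·97 + 101 = 248
Policy A (Q + 60, X − 31):
  S = 44
  X = 97 − 31 = 66
  Q = 13 + 2·44 (+60 from intervention) = 161
  Z = -12 − 3·44 + 3·66 + 161 = 215
Change in Z: 215 − 248 = -33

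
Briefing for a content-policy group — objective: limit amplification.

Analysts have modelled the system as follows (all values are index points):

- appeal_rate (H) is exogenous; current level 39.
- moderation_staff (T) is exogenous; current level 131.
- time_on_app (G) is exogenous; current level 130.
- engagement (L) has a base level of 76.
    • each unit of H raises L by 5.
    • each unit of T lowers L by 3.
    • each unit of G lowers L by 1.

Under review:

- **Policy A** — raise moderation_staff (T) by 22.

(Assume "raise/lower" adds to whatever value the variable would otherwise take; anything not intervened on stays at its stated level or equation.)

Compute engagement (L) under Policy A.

Policy A (T + 22):
  H = 39
  T = 131 + 22 = 153
  G = 130
  L = 76 + 5·39 − 3·153 − 130 = -318

-318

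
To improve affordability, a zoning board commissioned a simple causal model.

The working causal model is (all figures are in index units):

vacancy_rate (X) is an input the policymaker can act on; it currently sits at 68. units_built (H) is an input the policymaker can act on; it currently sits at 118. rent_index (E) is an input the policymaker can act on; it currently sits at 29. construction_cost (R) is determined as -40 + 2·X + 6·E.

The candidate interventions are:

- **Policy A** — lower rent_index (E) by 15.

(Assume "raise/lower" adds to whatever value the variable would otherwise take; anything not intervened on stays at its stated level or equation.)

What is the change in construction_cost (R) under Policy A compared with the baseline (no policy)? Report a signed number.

-90

Baseline:
  X = 68
  E = 29
  R = -40 + 2·68 + 6·29 = 270
Policy A (E − 15):
  X = 68
  E = 29 − 15 = 14
  R = -40 + 2·68 + 6·14 = 180
Change in R: 180 − 270 = -90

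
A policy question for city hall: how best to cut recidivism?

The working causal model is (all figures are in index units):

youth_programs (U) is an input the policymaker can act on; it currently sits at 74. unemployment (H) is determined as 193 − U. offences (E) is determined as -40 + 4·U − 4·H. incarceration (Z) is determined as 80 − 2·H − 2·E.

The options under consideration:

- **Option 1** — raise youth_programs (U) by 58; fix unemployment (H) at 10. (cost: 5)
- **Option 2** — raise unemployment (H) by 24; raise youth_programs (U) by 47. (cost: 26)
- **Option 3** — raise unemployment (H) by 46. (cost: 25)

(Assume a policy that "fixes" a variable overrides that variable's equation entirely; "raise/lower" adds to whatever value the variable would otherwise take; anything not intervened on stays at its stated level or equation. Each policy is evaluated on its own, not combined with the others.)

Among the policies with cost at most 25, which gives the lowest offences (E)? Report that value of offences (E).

Option 1 (U + 58, H := 10):
  U = 74 + 58 = 132
  H = 10
  E = -40 + 4·132 − 4·10 = 448
Option 3 (H + 46):
  U = 74
  H = 193 − 74 (+46 from intervention) = 165
  E = -40 + 4·74 − 4·165 = -404
Comparing — Option 1: E=448, Option 3: E=-404. Lowest is -404 (Option 3).

-404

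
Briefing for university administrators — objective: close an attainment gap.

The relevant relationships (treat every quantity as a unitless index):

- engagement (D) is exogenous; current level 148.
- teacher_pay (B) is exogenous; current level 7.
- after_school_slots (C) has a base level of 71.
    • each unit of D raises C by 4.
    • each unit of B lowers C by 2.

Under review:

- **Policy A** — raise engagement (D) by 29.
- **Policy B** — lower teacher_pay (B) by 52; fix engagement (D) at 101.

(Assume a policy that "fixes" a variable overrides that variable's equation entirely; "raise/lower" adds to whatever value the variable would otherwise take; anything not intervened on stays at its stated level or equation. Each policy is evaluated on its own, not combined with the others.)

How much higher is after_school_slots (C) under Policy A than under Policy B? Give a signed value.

Policy A (D + 29):
  D = 148 + 29 = 177
  B = 7
  C = 71 + 4·177 − 2·7 = 765
Policy B (B − 52, D := 101):
  D = 101
  B = 7 − 52 = -45
  C = 71 + 4·101 − 2·(-45) = 565
C: 765 − 565 = 200

200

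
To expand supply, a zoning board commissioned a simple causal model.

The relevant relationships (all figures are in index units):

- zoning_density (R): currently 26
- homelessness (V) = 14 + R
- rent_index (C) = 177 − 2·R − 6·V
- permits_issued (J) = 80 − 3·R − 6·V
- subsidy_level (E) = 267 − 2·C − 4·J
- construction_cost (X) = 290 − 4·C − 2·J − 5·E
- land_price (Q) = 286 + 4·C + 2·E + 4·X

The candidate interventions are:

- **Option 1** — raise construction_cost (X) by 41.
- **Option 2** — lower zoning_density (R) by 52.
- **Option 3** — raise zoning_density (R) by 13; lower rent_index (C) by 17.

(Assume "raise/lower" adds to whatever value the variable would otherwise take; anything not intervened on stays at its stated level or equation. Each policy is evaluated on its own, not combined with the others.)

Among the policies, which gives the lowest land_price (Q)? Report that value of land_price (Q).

Option 1 (X + 41):
  R = 26
  V = 14 + 26 = 40
  C = 177 − 2·26 − 6·40 = -115
  J = 80 − 3·26 − 6·40 = -238
  E = 267 − 2·(-115) − 4·(-238) = 1449
  X = 290 − 4·(-115) − 2·(-238) − 5·1449 (+41 from intervention) = -5978
  Q = 286 + 4·(-115) + 2·1449 + 4·(-5978) = -21188
Option 2 (R − 52):
  R = 26 − 52 = -26
  V = 14 + (-26) = -12
  C = 177 − 2·(-26) − 6·(-12) = 301
  J = 80 − 3·(-26) − 6·(-12) = 230
  E = 267 − 2·301 − 4·230 = -1255
  X = 290 − 4·301 − 2·230 − 5·(-1255) = 4901
  Q = 286 + 4·301 + 2·(-1255) + 4·4901 = 18584
Option 3 (R + 13, C − 17):
  R = 26 + 13 = 39
  V = 14 + 39 = 53
  C = 177 − 2·39 − 6·53 (−17 from intervention) = -236
  J = 80 − 3·39 − 6·53 = -355
  E = 267 − 2·(-236) − 4·(-355) = 2159
  X = 290 − 4·(-236) − 2·(-355) − 5·2159 = -8851
  Q = 286 + 4·(-236) + 2·2159 + 4·(-8851) = -31744
Comparing — Option 1: Q=-21188, Option 2: Q=18584, Option 3: Q=-31744. Lowest is -31744 (Option 3).

-31744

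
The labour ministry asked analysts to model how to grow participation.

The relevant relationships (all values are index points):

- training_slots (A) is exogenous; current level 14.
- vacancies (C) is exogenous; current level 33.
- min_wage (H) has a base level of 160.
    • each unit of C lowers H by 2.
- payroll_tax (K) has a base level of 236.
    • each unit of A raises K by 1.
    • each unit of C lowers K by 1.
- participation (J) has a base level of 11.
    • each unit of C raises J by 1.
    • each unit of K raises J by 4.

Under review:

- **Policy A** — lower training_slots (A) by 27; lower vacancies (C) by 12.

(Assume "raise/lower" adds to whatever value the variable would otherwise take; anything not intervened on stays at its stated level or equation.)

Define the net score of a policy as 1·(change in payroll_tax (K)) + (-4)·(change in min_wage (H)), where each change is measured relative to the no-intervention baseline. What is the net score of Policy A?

-111

Baseline:
  A = 14
  C = 33
  H = 160 − 2·33 = 94
  K = 236 + 14 − 33 = 217
Policy A (A − 27, C − 12):
  A = 14 − 27 = -13
  C = 33 − 12 = 21
  H = 160 − 2·21 = 118
  K = 236 + (-13) − 21 = 202
ΔK = 202 − 217 = -15; ΔH = 118 − 94 = 24
Score = 1·(-15) + (-4)·24 = -111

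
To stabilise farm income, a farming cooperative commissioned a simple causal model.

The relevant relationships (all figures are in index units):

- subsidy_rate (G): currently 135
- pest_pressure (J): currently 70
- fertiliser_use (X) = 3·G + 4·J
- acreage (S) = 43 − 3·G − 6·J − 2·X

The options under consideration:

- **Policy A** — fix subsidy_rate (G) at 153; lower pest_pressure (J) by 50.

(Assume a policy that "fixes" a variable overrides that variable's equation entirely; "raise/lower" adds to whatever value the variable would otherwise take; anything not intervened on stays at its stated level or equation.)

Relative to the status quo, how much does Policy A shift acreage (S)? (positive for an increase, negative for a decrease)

Baseline:
  G = 135
  J = 70
  X = 0 + 3·135 + 4·70 = 685
  S = 43 − 3·135 − 6·70 − 2·685 = -2152
Policy A (G := 153, J − 50):
  G = 153
  J = 70 − 50 = 20
  X = 0 + 3·153 + 4·20 = 539
  S = 43 − 3·153 − 6·20 − 2·539 = -1614
Change in S: -1614 − (-2152) = 538

538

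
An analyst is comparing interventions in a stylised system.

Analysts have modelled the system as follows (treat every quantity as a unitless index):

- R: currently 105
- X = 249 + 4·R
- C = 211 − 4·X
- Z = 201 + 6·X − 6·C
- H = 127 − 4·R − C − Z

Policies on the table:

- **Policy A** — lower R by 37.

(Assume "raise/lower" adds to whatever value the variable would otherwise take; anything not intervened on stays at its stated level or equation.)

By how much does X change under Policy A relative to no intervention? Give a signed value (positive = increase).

Baseline:
  R = 105
  X = 249 + 4·105 = 669
Policy A (R − 37):
  R = 105 − 37 = 68
  X = 249 + 4·68 = 521
Change in X: 521 − 669 = -148

-148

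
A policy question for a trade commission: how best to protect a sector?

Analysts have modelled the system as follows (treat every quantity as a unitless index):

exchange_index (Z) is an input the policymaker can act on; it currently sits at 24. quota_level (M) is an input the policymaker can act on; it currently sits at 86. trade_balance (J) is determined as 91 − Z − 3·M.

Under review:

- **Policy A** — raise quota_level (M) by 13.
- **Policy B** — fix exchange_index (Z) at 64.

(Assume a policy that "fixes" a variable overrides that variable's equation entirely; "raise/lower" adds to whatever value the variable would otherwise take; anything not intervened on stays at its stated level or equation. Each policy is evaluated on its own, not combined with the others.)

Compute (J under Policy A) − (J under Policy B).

Policy A (M + 13):
  Z = 24
  M = 86 + 13 = 99
  J = 91 − 24 − 3·99 = -230
Policy B (Z := 64):
  Z = 64
  M = 86
  J = 91 − 64 − 3·86 = -231
J: -230 − (-231) = 1

1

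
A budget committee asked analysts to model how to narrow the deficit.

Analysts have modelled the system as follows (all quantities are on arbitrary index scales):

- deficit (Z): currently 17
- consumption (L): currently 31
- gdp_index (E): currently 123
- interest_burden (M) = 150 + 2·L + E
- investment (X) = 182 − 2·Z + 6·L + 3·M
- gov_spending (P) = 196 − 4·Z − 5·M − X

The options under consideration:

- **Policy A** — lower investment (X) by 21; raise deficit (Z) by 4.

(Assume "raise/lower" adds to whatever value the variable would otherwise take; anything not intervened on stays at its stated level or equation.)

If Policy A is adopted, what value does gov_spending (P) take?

-2873

Policy A (X − 21, Z + 4):
  Z = 17 + 4 = 21
  L = 31
  E = 123
  M = 150 + 2·31 + 123 = 335
  X = 182 − 2·21 + 6·31 + 3·335 (−21 from intervention) = 1310
  P = 196 − 4·21 − 5·335 − 1310 = -2873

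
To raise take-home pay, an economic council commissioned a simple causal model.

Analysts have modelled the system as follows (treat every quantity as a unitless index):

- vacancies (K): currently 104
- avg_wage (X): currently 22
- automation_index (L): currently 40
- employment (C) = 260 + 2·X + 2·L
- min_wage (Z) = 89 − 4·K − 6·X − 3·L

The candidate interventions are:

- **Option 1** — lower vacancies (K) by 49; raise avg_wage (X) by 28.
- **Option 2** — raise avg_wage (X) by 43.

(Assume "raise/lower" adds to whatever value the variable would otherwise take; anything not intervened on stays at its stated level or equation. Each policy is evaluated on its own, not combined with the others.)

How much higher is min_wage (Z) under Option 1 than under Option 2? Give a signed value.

Option 1 (K − 49, X + 28):
  K = 104 − 49 = 55
  X = 22 + 28 = 50
  L = 40
  Z = 89 − 4·55 − 6·50 − 3·40 = -551
Option 2 (X + 43):
  K = 104
  X = 22 + 43 = 65
  L = 40
  Z = 89 − 4·104 − 6·65 − 3·40 = -837
Z: -551 − (-837) = 286

286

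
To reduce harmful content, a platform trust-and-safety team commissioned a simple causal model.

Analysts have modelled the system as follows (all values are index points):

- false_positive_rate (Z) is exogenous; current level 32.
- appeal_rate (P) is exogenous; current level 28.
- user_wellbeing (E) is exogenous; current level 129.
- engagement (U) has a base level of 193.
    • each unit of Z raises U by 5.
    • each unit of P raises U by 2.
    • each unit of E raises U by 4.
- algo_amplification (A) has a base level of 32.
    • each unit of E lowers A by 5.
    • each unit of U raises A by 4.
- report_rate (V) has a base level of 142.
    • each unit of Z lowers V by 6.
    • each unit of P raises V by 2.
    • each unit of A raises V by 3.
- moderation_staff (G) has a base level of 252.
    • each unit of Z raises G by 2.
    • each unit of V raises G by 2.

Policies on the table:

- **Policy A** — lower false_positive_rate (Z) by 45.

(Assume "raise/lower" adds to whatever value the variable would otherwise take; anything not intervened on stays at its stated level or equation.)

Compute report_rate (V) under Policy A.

Policy A (Z − 45):
  Z = 32 − 45 = -13
  P = 28
  E = 129
  U = 193 + 5·(-13) + 2·28 + 4·129 = 700
  A = 32 − 5·129 + 4·700 = 2187
  V = 142 − 6·(-13) + 2·28 + 3·2187 = 6837

6837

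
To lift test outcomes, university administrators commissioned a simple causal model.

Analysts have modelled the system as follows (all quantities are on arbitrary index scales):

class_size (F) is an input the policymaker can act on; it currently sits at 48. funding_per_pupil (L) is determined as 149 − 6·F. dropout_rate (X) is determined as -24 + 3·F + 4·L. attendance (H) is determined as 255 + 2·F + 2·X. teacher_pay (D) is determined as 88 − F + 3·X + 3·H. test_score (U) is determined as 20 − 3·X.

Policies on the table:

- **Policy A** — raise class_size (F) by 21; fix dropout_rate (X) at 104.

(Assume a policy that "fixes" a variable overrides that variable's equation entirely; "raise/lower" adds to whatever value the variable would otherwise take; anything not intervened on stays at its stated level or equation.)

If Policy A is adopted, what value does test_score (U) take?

Policy A (F + 21, X := 104):
  F = 48 + 21 = 69
  L = 149 − 6·69 = -265
  X = 104
  U = 20 − 3·104 = -292

-292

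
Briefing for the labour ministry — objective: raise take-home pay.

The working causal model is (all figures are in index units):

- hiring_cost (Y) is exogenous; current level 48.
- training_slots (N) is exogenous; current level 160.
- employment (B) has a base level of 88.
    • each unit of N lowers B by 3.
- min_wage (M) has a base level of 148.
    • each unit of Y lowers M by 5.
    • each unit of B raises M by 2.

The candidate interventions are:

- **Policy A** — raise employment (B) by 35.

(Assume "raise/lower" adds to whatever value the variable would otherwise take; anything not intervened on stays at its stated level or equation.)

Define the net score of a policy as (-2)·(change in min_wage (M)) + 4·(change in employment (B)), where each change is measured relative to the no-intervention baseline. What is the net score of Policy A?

Baseline:
  Y = 48
  N = 160
  B = 88 − 3·160 = -392
  M = 148 − 5·48 + 2·(-392) = -876
Policy A (B + 35):
  Y = 48
  N = 160
  B = 88 − 3·160 (+35 from intervention) = -357
  M = 148 − 5·48 + 2·(-357) = -806
ΔM = -806 − (-876) = 70; ΔB = -357 − (-392) = 35
Score = (-2)·70 + 4·35 = 0

0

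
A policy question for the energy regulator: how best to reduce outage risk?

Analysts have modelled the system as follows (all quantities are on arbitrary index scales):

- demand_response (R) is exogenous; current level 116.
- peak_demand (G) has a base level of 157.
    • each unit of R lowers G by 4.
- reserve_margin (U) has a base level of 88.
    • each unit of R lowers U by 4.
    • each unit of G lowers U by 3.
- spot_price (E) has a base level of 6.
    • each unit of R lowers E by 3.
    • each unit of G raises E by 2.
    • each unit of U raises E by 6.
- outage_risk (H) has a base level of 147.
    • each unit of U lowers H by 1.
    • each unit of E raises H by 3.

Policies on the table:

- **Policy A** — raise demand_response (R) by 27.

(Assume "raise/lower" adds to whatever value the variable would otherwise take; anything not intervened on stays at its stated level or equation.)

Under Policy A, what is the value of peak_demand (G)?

-415

Policy A (R + 27):
  R = 116 + 27 = 143
  G = 157 − 4·143 = -415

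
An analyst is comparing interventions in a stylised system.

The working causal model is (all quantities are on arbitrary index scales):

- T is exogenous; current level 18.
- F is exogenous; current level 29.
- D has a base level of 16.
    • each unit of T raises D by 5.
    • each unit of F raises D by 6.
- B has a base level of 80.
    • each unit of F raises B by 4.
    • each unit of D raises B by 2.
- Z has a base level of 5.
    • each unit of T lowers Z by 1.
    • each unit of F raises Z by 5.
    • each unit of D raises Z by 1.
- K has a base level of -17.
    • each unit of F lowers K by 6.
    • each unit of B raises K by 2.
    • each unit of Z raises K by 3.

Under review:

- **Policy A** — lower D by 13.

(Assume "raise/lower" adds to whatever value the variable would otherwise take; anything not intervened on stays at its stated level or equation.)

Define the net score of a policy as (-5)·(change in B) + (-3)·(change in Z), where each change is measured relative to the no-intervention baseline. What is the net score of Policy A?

169

Baseline:
  T = 18
  F = 29
  D = 16 + 5·18 + 6·29 = 280
  B = 80 + 4·29 + 2·280 = 756
  Z = 5 − 18 + 5·29 + 280 = 412
Policy A (D − 13):
  T = 18
  F = 29
  D = 16 + 5·18 + 6·29 (−13 from intervention) = 267
  B = 80 + 4·29 + 2·267 = 730
  Z = 5 − 18 + 5·29 + 267 = 399
ΔB = 730 − 756 = -26; ΔZ = 399 − 412 = -13
Score = (-5)·(-26) + (-3)·(-13) = 169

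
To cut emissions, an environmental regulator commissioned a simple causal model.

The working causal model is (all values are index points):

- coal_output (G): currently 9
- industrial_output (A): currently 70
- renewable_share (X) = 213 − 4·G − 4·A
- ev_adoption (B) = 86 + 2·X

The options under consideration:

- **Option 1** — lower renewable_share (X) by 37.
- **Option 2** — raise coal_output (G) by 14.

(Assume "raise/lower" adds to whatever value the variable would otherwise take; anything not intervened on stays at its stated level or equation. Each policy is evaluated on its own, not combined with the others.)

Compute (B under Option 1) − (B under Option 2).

38

Option 1 (X − 37):
  G = 9
  A = 70
  X = 213 − 4·9 − 4·70 (−37 from intervention) = -140
  B = 86 + 2·(-140) = -194
Option 2 (G + 14):
  G = 9 + 14 = 23
  A = 70
  X = 213 − 4·23 − 4·70 = -159
  B = 86 + 2·(-159) = -232
B: -194 − (-232) = 38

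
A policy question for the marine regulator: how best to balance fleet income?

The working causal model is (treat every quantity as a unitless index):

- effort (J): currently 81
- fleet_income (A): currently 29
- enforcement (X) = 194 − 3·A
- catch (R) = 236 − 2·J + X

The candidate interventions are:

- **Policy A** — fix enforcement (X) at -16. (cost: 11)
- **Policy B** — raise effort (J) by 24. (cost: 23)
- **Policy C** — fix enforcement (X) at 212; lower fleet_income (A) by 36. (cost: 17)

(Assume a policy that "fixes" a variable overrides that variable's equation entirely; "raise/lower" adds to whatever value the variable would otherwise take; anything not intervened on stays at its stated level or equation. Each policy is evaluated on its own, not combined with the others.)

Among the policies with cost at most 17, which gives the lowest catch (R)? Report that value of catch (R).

Policy A (X := -16):
  J = 81
  A = 29
  X = -16
  R = 236 − 2·81 + (-16) = 58
Policy C (X := 212, A − 36):
  J = 81
  A = 29 − 36 = -7
  X = 212
  R = 236 − 2·81 + 212 = 286
Comparing — Policy A: R=58, Policy C: R=286. Lowest is 58 (Policy A).

58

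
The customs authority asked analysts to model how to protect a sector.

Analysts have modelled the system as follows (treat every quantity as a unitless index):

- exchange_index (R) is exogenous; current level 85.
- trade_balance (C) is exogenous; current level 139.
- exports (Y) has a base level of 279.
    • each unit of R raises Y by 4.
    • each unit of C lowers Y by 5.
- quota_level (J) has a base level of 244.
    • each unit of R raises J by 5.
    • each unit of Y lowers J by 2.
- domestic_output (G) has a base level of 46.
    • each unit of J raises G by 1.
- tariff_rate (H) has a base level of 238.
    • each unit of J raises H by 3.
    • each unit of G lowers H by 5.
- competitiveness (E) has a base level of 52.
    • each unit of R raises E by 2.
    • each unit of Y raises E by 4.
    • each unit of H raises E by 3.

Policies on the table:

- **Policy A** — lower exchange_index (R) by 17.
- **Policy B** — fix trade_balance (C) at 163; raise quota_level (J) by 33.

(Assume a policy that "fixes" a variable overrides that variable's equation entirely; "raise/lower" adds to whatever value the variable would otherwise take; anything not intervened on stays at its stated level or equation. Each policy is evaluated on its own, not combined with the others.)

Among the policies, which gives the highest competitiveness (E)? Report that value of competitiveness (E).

-5596

Policy A (R − 17):
  R = 85 − 17 = 68
  C = 139
  Y = 279 + 4·68 − 5·139 = -144
  J = 244 + 5·68 − 2·(-144) = 872
  G = 46 + 872 = 918
  H = 238 + 3·872 − 5·918 = -1736
  E = 52 + 2·68 + 4·(-144) + 3·(-1736) = -5596
Policy B (C := 163, J + 33):
  R = 85
  C = 163
  Y = 279 + 4·85 − 5·163 = -196
  J = 244 + 5·85 − 2·(-196) (+33 from intervention) = 1094
  G = 46 + 1094 = 1140
  H = 238 + 3·1094 − 5·1140 = -2180
  E = 52 + 2·85 + 4·(-196) + 3·(-2180) = -7102
Comparing — Policy A: E=-5596, Policy B: E=-7102. Highest is -5596 (Policy A).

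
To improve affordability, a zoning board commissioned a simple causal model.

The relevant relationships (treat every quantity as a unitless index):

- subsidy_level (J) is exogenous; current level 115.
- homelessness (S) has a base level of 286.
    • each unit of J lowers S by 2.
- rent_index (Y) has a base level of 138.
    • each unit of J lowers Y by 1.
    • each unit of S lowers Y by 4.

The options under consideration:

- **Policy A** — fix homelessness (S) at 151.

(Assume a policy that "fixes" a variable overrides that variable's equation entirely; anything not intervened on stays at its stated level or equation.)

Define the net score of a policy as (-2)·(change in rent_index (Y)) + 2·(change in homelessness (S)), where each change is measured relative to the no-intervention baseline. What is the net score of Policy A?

Baseline:
  J = 115
  S = 286 − 2·115 = 56
  Y = 138 − 115 − 4·56 = -201
Policy A (S := 151):
  J = 115
  S = 151
  Y = 138 − 115 − 4·151 = -581
ΔY = -581 − (-201) = -380; ΔS = 151 − 56 = 95
Score = (-2)·(-380) + 2·95 = 950

950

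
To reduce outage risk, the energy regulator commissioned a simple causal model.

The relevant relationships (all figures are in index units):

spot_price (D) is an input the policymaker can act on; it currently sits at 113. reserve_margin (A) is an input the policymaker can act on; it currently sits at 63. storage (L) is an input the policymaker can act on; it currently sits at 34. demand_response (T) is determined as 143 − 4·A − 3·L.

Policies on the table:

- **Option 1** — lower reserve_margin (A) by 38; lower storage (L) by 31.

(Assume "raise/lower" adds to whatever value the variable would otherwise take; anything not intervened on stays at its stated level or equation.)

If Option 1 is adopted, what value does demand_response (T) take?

Option 1 (A − 38, L − 31):
  A = 63 − 38 = 25
  L = 34 − 31 = 3
  T = 143 − 4·25 − 3·3 = 34

34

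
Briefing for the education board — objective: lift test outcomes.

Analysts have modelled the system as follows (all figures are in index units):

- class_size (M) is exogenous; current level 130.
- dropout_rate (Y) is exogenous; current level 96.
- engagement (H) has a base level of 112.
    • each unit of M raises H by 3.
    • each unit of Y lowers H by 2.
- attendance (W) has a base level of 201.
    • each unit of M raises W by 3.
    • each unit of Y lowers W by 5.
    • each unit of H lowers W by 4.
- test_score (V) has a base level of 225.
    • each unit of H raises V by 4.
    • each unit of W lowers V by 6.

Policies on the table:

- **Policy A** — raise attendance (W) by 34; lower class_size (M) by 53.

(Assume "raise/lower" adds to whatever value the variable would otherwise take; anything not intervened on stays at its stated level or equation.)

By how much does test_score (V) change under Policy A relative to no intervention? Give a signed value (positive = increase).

Baseline:
  M = 130
  Y = 96
  H = 112 + 3·130 − 2·96 = 310
  W = 201 + 3·130 − 5·96 − 4·310 = -1129
  V = 225 + 4·310 − 6·(-1129) = 8239
Policy A (W + 34, M − 53):
  M = 130 − 53 = 77
  Y = 96
  H = 112 + 3·77 − 2·96 = 151
  W = 201 + 3·77 − 5·96 − 4·151 (+34 from intervention) = -618
  V = 225 + 4·151 − 6·(-618) = 4537
Change in V: 4537 − 8239 = -3702

-3702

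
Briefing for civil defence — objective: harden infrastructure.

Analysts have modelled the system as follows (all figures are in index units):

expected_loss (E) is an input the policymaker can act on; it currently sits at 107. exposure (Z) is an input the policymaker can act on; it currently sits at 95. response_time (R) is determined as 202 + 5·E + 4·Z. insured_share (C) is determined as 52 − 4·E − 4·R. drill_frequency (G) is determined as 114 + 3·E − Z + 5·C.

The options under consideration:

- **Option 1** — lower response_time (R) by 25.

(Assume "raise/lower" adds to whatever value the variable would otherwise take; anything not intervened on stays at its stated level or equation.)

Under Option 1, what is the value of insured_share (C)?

-4744

Option 1 (R − 25):
  E = 107
  Z = 95
  R = 202 + 5·107 + 4·95 (−25 from intervention) = 1092
  C = 52 − 4·107 − 4·1092 = -4744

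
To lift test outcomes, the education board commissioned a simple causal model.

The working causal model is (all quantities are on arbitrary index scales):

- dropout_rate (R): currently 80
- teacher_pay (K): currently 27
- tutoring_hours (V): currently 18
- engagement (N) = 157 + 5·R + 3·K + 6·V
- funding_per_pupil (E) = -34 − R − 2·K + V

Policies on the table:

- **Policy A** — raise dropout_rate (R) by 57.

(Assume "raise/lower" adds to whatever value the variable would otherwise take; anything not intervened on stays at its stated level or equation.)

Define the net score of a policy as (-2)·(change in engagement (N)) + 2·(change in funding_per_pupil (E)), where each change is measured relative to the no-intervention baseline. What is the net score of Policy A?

Baseline:
  R = 80
  K = 27
  V = 18
  N = 157 + 5·80 + 3·27 + 6·18 = 746
  E = -34 − 80 − 2·27 + 18 = -150
Policy A (R + 57):
  R = 80 + 57 = 137
  K = 27
  V = 18
  N = 157 + 5·137 + 3·27 + 6·18 = 1031
  E = -34 − 137 − 2·27 + 18 = -207
ΔN = 1031 − 746 = 285; ΔE = -207 − (-150) = -57
Score = (-2)·285 + 2·(-57) = -684

-684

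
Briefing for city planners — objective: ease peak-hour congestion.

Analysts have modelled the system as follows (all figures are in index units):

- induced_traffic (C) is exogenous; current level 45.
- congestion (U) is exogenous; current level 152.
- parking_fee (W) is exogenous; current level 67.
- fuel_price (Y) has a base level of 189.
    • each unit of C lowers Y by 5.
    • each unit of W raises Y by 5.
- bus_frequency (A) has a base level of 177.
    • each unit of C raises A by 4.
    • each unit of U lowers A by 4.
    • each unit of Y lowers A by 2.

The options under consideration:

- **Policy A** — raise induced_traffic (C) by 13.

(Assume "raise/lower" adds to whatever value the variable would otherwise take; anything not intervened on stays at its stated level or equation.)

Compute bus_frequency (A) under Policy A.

Policy A (C + 13):
  C = 45 + 13 = 58
  U = 152
  W = 67
  Y = 189 − 5·58 + 5·67 = 234
  A = 177 + 4·58 − 4·152 − 2·234 = -667

-667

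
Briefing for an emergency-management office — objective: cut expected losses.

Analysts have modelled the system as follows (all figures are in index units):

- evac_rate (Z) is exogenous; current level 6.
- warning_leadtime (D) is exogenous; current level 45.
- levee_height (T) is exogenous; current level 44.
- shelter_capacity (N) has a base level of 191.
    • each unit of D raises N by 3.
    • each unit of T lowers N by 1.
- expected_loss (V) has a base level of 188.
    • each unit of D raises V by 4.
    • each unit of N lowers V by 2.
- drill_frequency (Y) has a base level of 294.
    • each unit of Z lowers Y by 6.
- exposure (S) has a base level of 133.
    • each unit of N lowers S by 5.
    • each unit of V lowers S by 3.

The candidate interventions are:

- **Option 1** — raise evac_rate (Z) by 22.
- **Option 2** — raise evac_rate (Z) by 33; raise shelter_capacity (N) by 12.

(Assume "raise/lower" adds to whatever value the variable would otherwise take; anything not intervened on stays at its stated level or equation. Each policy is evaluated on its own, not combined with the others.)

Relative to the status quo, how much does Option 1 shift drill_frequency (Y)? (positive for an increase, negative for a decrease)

-132

Baseline:
  Z = 6
  Y = 294 − 6·6 = 258
Option 1 (Z + 22):
  Z = 6 + 22 = 28
  Y = 294 − 6·28 = 126
Change in Y: 126 − 258 = -132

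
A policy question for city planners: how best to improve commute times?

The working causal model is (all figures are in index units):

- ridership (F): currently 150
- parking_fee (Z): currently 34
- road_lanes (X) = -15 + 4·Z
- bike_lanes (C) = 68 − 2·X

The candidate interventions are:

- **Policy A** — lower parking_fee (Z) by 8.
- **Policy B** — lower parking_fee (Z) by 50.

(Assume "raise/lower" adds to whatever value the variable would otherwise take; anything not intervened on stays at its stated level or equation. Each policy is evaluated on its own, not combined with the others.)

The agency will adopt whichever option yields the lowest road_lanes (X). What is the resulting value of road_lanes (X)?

Policy A (Z − 8):
  Z = 34 − 8 = 26
  X = -15 + 4·26 = 89
Policy B (Z − 50):
  Z = 34 − 50 = -16
  X = -15 + 4·(-16) = -79
Comparing — Policy A: X=89, Policy B: X=-79. Lowest is -79 (Policy B).

-79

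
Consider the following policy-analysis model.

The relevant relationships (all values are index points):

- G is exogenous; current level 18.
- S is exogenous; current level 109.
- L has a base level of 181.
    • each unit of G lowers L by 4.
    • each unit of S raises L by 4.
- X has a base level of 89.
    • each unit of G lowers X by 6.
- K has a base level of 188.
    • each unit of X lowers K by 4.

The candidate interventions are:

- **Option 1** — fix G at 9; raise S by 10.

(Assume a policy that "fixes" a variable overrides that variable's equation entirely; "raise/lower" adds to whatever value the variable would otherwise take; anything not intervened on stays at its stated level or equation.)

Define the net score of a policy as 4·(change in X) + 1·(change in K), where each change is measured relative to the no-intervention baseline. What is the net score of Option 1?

0

Baseline:
  G = 18
  X = 89 − 6·18 = -19
  K = 188 − 4·(-19) = 264
Option 1 (G := 9, S + 10):
  G = 9
  X = 89 − 6·9 = 35
  K = 188 − 4·35 = 48
ΔX = 35 − (-19) = 54; ΔK = 48 − 264 = -216
Score = 4·54 + 1·(-216) = 0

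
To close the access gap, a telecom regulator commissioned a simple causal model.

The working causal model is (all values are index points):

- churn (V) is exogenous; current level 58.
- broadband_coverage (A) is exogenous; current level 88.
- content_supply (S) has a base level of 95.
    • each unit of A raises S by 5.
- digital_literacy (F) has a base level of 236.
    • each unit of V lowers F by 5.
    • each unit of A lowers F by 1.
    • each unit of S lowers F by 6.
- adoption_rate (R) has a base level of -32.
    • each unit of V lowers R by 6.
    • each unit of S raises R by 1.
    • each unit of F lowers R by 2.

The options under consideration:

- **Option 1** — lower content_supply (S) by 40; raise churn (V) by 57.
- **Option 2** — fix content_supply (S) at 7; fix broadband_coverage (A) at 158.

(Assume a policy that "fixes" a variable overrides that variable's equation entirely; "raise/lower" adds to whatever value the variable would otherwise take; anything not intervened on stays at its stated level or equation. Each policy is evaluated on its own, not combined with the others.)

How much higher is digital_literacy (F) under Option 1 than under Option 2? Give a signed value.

Option 1 (S − 40, V + 57):
  V = 58 + 57 = 115
  A = 88
  S = 95 + 5·88 (−40 from intervention) = 495
  F = 236 − 5·115 − 88 − 6·495 = -3397
Option 2 (S := 7, A := 158):
  V = 58
  A = 158
  S = 7
  F = 236 − 5·58 − 158 − 6·7 = -254
F: -3397 − (-254) = -3143

-3143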